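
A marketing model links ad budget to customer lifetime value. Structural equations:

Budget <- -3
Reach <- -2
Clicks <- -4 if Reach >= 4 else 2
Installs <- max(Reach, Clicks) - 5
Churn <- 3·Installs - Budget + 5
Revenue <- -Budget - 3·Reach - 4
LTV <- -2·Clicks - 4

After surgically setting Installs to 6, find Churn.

26

Intervening sets Installs = 6 and removes its equation (Installs <- max(Reach, Clicks) - 5).
Churn = 3·Installs - Budget + 5  [with Installs=6, Budget=-3]  = 26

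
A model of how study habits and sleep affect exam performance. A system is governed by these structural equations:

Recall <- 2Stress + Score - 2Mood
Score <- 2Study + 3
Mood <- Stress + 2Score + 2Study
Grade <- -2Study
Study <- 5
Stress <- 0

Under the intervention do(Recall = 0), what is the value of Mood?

The intervention breaks the incoming arrows to Recall: Recall <- 2Stress + Score - 2Mood no longer applies, and Recall = 0.
Since Mood is not a descendant of the intervened variable, it is unaffected.
Score = 2Study + 3  [with Study=5]  = 13
Mood = Stress + 2Score + 2Study  [with Stress=0, Score=13, Study=5]  = 36

36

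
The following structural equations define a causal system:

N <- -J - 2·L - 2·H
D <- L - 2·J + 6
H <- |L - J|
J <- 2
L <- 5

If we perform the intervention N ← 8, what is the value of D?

7

The intervention breaks the incoming arrows to N: N <- -J - 2·L - 2·H no longer applies, and N = 8.
Since D is not a descendant of the intervened variable, it is unaffected.
D = L - 2·J + 6  [with L=5, J=2]  = 7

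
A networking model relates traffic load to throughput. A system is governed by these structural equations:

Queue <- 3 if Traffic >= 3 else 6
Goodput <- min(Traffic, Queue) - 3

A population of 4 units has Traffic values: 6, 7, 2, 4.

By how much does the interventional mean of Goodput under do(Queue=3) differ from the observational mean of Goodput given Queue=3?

Every unit gets Queue=3 under the intervention. Goodput values become 0, 0, -1, 0; E[Goodput|do(Queue=3)] = -0.25.
Observing Queue=3 restricts to units where Queue's equation naturally yields 3: Traffic ∈ {6, 7, 4}. In that subpopulation Goodput = 0, 0, 0, mean 0.
Difference = -0.25 − 0 = -0.25.

-0.25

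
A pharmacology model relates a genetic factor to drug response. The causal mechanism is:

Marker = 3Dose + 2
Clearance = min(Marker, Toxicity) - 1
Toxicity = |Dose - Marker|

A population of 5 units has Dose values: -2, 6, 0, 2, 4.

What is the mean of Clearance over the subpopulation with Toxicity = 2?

-2

Observing Toxicity=2 restricts to units where Toxicity's equation naturally yields 2: Dose ∈ {-2, 0}. In that subpopulation Clearance = -5, 1, mean -2.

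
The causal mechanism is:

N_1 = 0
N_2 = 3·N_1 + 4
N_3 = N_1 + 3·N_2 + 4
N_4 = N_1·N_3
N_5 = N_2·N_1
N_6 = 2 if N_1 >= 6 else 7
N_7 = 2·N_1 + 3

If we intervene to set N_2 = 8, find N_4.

0

Under do(N_2=8), the mechanism N_2 = 3·N_1 + 4 is discarded; N_2 is fixed at 8.
N_3 = N_1 + 3·N_2 + 4  [with N_1=0, N_2=8]  = 28
N_4 = N_1·N_3  [with N_1=0, N_3=28]  = 0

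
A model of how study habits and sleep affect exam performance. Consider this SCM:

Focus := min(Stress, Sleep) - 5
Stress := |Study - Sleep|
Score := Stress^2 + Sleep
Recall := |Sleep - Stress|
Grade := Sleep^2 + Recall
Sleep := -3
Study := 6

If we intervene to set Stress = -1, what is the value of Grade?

The intervention breaks the incoming arrows to Stress: Stress := |Study - Sleep| no longer applies, and Stress = -1.
Recall = |Sleep - Stress|  [with Sleep=-3, Stress=-1]  = 2
Grade = Sleep^2 + Recall  [with Sleep=-3, Recall=2]  = 11

11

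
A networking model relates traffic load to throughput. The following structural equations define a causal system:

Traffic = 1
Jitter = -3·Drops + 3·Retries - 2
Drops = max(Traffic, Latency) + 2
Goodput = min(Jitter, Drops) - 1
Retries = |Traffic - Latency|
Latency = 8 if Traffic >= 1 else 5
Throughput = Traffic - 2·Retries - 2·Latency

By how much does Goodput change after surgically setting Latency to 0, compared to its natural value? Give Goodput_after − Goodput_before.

3

Under do(Latency=0), the mechanism Latency = 8 if Traffic >= 1 else 5 is discarded; Latency is fixed at 0.
Drops = max(Traffic, Latency) + 2  [with Traffic=1, Latency=0]  = 3
Retries = |Traffic - Latency|  [with Traffic=1, Latency=0]  = 1
Jitter = -3·Drops + 3·Retries - 2  [with Drops=3, Retries=1]  = -8
Goodput = min(Jitter, Drops) - 1  [with Jitter=-8, Drops=3]  = -9
Without intervention: Latency = 8 if Traffic >= 1 else 5  [with Traffic=1]  = 8; Drops = max(Traffic, Latency) + 2  [with Traffic=1, Latency=8]  = 10; Retries = |Traffic - Latency|  [with Traffic=1, Latency=8]  = 7; Jitter = -3·Drops + 3·Retries - 2  [with Drops=10, Retries=7]  = -11; Goodput = min(Jitter, Drops) - 1  [with Jitter=-11, Drops=10]  = -12.
Change = -9 − (-12) = 3.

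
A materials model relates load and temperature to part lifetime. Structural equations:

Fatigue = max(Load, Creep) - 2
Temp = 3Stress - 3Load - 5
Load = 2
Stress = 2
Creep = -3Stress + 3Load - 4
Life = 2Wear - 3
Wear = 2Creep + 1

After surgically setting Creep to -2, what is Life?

-9

The intervention breaks the incoming arrows to Creep: Creep = -3Stress + 3Load - 4 no longer applies, and Creep = -2.
Wear = 2Creep + 1  [with Creep=-2]  = -3
Life = 2Wear - 3  [with Wear=-3]  = -9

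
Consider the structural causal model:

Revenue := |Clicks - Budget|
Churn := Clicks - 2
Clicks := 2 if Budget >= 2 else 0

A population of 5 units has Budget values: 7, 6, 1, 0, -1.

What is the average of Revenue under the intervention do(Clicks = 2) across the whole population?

3

do(Clicks=2) breaks Clicks's dependence on Budget. With Clicks=2 fixed, Revenue across the units is 5, 4, 1, 2, 3, mean 3.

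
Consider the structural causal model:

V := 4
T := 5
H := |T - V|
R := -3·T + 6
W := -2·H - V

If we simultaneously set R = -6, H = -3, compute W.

Under do(R = -6, H = -3), each intervened variable's structural equation is replaced by its fixed value.
W = -2·H - V  [with H=-3, V=4]  = 2

2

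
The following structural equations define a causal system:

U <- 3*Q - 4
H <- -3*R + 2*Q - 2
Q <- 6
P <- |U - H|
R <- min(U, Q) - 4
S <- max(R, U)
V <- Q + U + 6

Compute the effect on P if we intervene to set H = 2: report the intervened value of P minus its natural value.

Under do(H=2), the mechanism H <- -3*R + 2*Q - 2 is discarded; H is fixed at 2.
U = 3*Q - 4  [with Q=6]  = 14
P = |U - H|  [with U=14, H=2]  = 12
Without intervention: U = 3*Q - 4  [with Q=6]  = 14; R = min(U, Q) - 4  [with U=14, Q=6]  = 2; H = -3*R + 2*Q - 2  [with R=2, Q=6]  = 4; P = |U - H|  [with U=14, H=4]  = 10.
Change = 12 − 10 = 2.

2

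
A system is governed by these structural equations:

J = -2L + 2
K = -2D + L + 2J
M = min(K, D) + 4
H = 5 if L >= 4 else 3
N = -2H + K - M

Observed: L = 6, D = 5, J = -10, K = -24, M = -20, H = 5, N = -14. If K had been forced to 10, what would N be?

The intervention breaks the incoming arrows to K: K = -2D + L + 2J no longer applies, and K = 10.
M = min(K, D) + 4  [with K=10, D=5]  = 9
H = 5 if L >= 4 else 3  [with L=6]  = 5
N = -2H + K - M  [with H=5, K=10, M=9]  = -9

-9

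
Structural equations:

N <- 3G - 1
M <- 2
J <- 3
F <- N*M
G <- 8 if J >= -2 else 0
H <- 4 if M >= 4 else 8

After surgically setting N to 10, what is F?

The intervention breaks the incoming arrows to N: N <- 3G - 1 no longer applies, and N = 10.
F = N*M  [with N=10, M=2]  = 20

20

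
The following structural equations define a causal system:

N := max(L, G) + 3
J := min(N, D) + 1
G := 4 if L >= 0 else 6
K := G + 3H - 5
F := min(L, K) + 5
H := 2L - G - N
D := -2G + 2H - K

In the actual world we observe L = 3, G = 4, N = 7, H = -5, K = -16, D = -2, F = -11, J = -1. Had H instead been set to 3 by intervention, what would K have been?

8

Intervening sets H = 3 and removes its equation (H := 2L - G - N).
G = 4 if L >= 0 else 6  [with L=3]  = 4
K = G + 3H - 5  [with G=4, H=3]  = 8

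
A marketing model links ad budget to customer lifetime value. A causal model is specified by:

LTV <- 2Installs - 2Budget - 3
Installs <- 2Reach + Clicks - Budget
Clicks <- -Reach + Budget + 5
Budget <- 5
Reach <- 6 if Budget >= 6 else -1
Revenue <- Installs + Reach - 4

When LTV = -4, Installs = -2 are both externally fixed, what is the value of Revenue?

-7

Setting LTV = -4, Installs = -2 by intervention discards those variables' equations.
Reach = 6 if Budget >= 6 else -1  [with Budget=5]  = -1
Revenue = Installs + Reach - 4  [with Installs=-2, Reach=-1]  = -7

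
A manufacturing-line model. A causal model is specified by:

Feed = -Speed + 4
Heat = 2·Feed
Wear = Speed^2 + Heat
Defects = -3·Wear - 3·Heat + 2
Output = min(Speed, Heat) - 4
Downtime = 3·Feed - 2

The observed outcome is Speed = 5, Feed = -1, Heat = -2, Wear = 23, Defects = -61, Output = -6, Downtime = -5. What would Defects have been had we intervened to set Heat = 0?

do(Heat=0) replaces the equation Heat = 2·Feed with the constant Heat = 0.
Wear = Speed^2 + Heat  [with Speed=5, Heat=0]  = 25
Defects = -3·Wear - 3·Heat + 2  [with Wear=25, Heat=0]  = -73

-73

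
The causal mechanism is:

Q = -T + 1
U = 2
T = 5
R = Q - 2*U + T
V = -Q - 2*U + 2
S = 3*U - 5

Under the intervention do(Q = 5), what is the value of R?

The intervention breaks the incoming arrows to Q: Q = -T + 1 no longer applies, and Q = 5.
R = Q - 2*U + T  [with Q=5, U=2, T=5]  = 6

6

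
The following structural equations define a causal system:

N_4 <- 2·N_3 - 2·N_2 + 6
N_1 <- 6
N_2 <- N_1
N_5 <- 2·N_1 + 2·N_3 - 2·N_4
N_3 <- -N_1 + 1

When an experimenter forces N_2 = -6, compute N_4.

8

Under do(N_2=-6), the mechanism N_2 <- N_1 is discarded; N_2 is fixed at -6.
N_3 = -N_1 + 1  [with N_1=6]  = -5
N_4 = 2·N_3 - 2·N_2 + 6  [with N_3=-5, N_2=-6]  = 8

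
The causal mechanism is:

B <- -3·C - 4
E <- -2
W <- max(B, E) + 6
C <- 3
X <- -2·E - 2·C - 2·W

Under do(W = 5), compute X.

Intervening sets W = 5 and removes its equation (W <- max(B, E) + 6).
X = -2·E - 2·C - 2·W  [with E=-2, C=3, W=5]  = -12

-12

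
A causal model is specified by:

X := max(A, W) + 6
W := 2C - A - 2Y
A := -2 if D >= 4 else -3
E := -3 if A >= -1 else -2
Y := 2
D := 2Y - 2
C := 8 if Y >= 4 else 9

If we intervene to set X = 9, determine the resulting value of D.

Under do(X=9), the mechanism X := max(A, W) + 6 is discarded; X is fixed at 9.
D is not downstream of the intervention, so its value is determined by the original equations.
D = 2Y - 2  [with Y=2]  = 2

2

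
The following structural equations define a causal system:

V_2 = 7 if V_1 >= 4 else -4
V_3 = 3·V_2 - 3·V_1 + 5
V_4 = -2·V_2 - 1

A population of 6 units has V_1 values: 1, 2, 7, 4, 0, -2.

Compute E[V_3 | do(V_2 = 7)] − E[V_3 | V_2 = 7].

10.5

The intervention sets V_2=7 in all 6 units regardless of V_1. Recomputing V_3 per unit gives 23, 20, 5, 14, 26, 32; average 20.
Conditioning on V_2=7 selects the 2 unit(s) with V_1 ∈ {7, 4}. Their V_3 values: 5, 14. Mean = 9.5.
Difference = 20 − 9.5 = 10.5.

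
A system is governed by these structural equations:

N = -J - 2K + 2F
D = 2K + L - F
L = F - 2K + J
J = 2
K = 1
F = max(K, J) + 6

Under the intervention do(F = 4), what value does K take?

Under do(F=4), the mechanism F = max(K, J) + 6 is discarded; F is fixed at 4.
Since K is not a descendant of the intervened variable, it is unaffected.

1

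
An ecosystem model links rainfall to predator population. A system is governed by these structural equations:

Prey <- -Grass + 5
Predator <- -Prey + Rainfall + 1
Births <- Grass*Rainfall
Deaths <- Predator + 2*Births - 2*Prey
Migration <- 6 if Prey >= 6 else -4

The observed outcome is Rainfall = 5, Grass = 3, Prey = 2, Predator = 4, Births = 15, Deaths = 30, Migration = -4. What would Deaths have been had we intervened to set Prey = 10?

6

The intervention breaks the incoming arrows to Prey: Prey <- -Grass + 5 no longer applies, and Prey = 10.
Predator = -Prey + Rainfall + 1  [with Prey=10, Rainfall=5]  = -4
Births = Grass*Rainfall  [with Grass=3, Rainfall=5]  = 15
Deaths = Predator + 2*Births - 2*Prey  [with Predator=-4, Births=15, Prey=10]  = 6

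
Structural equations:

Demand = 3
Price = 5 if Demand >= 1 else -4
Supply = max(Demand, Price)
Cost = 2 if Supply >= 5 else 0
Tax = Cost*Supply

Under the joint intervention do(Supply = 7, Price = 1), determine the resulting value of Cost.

The joint intervention fixes Supply = 7, Price = 1, removing each variable's own equation.
Cost = 2 if Supply >= 5 else 0  [with Supply=7]  = 2

2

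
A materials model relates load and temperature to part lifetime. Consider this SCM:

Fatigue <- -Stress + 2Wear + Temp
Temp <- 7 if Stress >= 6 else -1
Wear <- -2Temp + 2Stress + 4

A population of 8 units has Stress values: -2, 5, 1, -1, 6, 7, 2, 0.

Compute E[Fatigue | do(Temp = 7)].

-6.25

The intervention sets Temp=7 in all 8 units regardless of Stress. Recomputing Fatigue per unit gives -19, 2, -10, -16, 5, 8, -7, -13; average -6.25.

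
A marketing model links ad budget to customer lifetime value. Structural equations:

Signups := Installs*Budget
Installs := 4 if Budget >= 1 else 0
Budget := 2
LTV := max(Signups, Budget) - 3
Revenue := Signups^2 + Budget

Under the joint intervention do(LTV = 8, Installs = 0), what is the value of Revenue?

Setting LTV = 8, Installs = 0 by intervention discards those variables' equations.
Signups = Installs*Budget  [with Installs=0, Budget=2]  = 0
Revenue = Signups^2 + Budget  [with Signups=0, Budget=2]  = 2

2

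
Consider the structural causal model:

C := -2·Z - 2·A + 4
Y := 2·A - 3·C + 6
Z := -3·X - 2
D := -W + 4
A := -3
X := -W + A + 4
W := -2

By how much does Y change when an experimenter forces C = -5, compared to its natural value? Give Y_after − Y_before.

111

Under do(C=-5), the mechanism C := -2·Z - 2·A + 4 is discarded; C is fixed at -5.
Y = 2·A - 3·C + 6  [with A=-3, C=-5]  = 15
Without intervention: X = -W + A + 4  [with W=-2, A=-3]  = 3; Z = -3·X - 2  [with X=3]  = -11; C = -2·Z - 2·A + 4  [with Z=-11, A=-3]  = 32; Y = 2·A - 3·C + 6  [with A=-3, C=32]  = -96.
Change = 15 − (-96) = 111.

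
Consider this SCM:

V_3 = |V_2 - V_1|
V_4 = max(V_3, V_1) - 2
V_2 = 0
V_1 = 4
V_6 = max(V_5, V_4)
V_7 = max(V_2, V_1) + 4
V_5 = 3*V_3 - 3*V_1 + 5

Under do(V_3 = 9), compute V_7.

The intervention breaks the incoming arrows to V_3: V_3 = |V_2 - V_1| no longer applies, and V_3 = 9.
V_7 is not downstream of the intervention, so its value is determined by the original equations.
V_7 = max(V_2, V_1) + 4  [with V_2=0, V_1=4]  = 8

8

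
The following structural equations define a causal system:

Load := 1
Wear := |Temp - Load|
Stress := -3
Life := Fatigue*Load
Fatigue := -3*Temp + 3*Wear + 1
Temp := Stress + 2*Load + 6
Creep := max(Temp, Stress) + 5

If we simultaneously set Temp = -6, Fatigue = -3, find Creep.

Setting Temp = -6, Fatigue = -3 by intervention discards those variables' equations.
Creep = max(Temp, Stress) + 5  [with Temp=-6, Stress=-3]  = 2

2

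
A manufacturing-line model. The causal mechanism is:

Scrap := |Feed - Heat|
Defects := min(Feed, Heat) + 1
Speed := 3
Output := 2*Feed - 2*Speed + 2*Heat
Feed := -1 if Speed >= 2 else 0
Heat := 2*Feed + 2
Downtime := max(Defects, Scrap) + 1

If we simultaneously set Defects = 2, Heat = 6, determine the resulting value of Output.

4

The joint intervention fixes Defects = 2, Heat = 6, removing each variable's own equation.
Feed = -1 if Speed >= 2 else 0  [with Speed=3]  = -1
Output = 2*Feed - 2*Speed + 2*Heat  [with Feed=-1, Speed=3, Heat=6]  = 4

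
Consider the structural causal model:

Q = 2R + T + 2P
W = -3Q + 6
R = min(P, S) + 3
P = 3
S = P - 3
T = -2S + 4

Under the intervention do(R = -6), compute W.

The intervention breaks the incoming arrows to R: R = min(P, S) + 3 no longer applies, and R = -6.
S = P - 3  [with P=3]  = 0
T = -2S + 4  [with S=0]  = 4
Q = 2R + T + 2P  [with R=-6, T=4, P=3]  = -2
W = -3Q + 6  [with Q=-2]  = 12

12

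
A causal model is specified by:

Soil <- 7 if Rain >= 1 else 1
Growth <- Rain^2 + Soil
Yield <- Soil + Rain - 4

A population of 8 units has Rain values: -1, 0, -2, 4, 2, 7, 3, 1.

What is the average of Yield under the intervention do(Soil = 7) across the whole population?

4.75

Under do(Soil=7), Soil's equation is replaced by Soil=7 for every unit. Per-unit Yield: 2, 3, 1, 7, 5, 10, 6, 4. Mean = 4.75.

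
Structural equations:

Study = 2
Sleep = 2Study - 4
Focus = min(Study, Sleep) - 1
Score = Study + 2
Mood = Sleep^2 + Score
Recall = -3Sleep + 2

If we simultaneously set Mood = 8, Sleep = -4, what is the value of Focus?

Setting Mood = 8, Sleep = -4 by intervention discards those variables' equations.
Focus = min(Study, Sleep) - 1  [with Study=2, Sleep=-4]  = -5

-5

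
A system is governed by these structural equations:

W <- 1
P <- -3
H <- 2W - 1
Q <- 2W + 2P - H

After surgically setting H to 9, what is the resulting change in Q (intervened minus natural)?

-8

The intervention breaks the incoming arrows to H: H <- 2W - 1 no longer applies, and H = 9.
Q = 2W + 2P - H  [with W=1, P=-3, H=9]  = -13
Without intervention: H = 2W - 1  [with W=1]  = 1; Q = 2W + 2P - H  [with W=1, P=-3, H=1]  = -5.
Change = -13 − (-5) = -8.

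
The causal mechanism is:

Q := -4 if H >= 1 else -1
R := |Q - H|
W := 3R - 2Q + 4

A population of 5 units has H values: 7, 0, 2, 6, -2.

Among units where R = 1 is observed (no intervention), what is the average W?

9

Observing R=1 restricts to units where R's equation naturally yields 1: H ∈ {0, -2}. In that subpopulation W = 9, 9, mean 9.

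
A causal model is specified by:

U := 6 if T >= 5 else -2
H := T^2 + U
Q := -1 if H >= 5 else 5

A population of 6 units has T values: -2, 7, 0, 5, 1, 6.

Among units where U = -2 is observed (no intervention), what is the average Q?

5

E[Q|U=-2] averages over only the 3 units with U=-2 (T = -2, 0, 1): Q = 5, 5, 5, mean 5.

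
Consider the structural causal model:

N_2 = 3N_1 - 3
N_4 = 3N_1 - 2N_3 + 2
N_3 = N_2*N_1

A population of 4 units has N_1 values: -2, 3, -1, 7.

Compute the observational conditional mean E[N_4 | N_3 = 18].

-32.5

E[N_4|N_3=18] averages over only the 2 units with N_3=18 (N_1 = -2, 3): N_4 = -40, -25, mean -32.5.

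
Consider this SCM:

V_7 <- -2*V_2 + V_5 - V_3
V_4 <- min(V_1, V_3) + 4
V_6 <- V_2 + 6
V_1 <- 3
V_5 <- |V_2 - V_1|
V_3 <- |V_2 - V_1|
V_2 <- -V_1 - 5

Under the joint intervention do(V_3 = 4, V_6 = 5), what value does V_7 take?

23

Under do(V_3 = 4, V_6 = 5), each intervened variable's structural equation is replaced by its fixed value.
V_2 = -V_1 - 5  [with V_1=3]  = -8
V_5 = |V_2 - V_1|  [with V_2=-8, V_1=3]  = 11
V_7 = -2*V_2 + V_5 - V_3  [with V_2=-8, V_5=11, V_3=4]  = 23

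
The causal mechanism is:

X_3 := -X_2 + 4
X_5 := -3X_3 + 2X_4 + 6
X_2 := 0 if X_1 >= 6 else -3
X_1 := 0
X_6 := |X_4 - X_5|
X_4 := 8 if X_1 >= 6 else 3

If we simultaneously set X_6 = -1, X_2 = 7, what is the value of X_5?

The joint intervention fixes X_6 = -1, X_2 = 7, removing each variable's own equation.
X_3 = -X_2 + 4  [with X_2=7]  = -3
X_4 = 8 if X_1 >= 6 else 3  [with X_1=0]  = 3
X_5 = -3X_3 + 2X_4 + 6  [with X_3=-3, X_4=3]  = 21

21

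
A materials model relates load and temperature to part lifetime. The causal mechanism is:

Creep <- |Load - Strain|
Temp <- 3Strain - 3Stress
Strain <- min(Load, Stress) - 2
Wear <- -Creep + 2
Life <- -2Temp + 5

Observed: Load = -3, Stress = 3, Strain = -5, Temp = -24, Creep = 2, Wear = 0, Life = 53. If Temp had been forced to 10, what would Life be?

-15

The intervention breaks the incoming arrows to Temp: Temp <- 3Strain - 3Stress no longer applies, and Temp = 10.
Life = -2Temp + 5  [with Temp=10]  = -15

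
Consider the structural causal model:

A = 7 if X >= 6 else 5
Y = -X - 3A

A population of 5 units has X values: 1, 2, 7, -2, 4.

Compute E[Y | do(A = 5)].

-17.4

Every unit gets A=5 under the intervention. Y values become -16, -17, -22, -13, -19; E[Y|do(A=5)] = -17.4.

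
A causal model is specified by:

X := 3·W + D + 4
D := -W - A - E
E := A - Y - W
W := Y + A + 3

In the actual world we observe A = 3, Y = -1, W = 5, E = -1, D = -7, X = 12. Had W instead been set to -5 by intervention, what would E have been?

The intervention breaks the incoming arrows to W: W := Y + A + 3 no longer applies, and W = -5.
E = A - Y - W  [with A=3, Y=-1, W=-5]  = 9

9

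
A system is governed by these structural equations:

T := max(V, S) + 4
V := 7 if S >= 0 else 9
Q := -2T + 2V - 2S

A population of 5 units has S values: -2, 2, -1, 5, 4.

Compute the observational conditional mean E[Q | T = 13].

-5

E[Q|T=13] averages over only the 2 units with T=13 (S = -2, -1): Q = -4, -6, mean -5.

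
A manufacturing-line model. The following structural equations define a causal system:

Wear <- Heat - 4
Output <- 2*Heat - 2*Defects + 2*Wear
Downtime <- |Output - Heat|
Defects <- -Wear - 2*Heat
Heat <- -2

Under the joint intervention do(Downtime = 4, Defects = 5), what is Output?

Under do(Downtime = 4, Defects = 5), each intervened variable's structural equation is replaced by its fixed value.
Wear = Heat - 4  [with Heat=-2]  = -6
Output = 2*Heat - 2*Defects + 2*Wear  [with Heat=-2, Defects=5, Wear=-6]  = -26

-26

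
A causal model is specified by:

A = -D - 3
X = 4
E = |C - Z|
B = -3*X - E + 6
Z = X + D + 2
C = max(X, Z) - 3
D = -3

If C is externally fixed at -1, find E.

4

Under do(C=-1), the mechanism C = max(X, Z) - 3 is discarded; C is fixed at -1.
Z = X + D + 2  [with X=4, D=-3]  = 3
E = |C - Z|  [with C=-1, Z=3]  = 4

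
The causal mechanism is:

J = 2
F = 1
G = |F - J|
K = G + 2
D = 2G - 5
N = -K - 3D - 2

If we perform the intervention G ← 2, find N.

-3

The intervention breaks the incoming arrows to G: G = |F - J| no longer applies, and G = 2.
K = G + 2  [with G=2]  = 4
D = 2G - 5  [with G=2]  = -1
N = -K - 3D - 2  [with K=4, D=-1]  = -3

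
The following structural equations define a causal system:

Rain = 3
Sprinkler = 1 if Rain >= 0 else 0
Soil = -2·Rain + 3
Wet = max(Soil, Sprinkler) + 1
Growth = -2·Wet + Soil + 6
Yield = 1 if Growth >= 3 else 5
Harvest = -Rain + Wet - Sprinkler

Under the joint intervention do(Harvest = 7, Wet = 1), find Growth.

1

Under do(Harvest = 7, Wet = 1), each intervened variable's structural equation is replaced by its fixed value.
Soil = -2·Rain + 3  [with Rain=3]  = -3
Growth = -2·Wet + Soil + 6  [with Wet=1, Soil=-3]  = 1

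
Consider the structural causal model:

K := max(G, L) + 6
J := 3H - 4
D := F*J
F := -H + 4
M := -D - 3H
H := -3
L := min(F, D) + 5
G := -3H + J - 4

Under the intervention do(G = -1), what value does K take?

5

do(G=-1) replaces the equation G := -3H + J - 4 with the constant G = -1.
F = -H + 4  [with H=-3]  = 7
J = 3H - 4  [with H=-3]  = -13
D = F*J  [with F=7, J=-13]  = -91
L = min(F, D) + 5  [with F=7, D=-91]  = -86
K = max(G, L) + 6  [with G=-1, L=-86]  = 5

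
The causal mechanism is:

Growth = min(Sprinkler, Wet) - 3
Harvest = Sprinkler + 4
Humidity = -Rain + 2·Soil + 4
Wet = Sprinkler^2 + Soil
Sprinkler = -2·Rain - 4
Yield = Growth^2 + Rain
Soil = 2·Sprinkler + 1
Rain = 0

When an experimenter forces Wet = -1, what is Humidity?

Under do(Wet=-1), the mechanism Wet = Sprinkler^2 + Soil is discarded; Wet is fixed at -1.
Since Humidity is not a descendant of the intervened variable, it is unaffected.
Sprinkler = -2·Rain - 4  [with Rain=0]  = -4
Soil = 2·Sprinkler + 1  [with Sprinkler=-4]  = -7
Humidity = -Rain + 2·Soil + 4  [with Rain=0, Soil=-7]  = -10

-10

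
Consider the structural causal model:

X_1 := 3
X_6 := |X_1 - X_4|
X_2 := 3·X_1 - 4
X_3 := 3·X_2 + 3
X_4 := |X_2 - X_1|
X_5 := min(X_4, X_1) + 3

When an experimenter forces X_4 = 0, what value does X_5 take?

Intervening sets X_4 = 0 and removes its equation (X_4 := |X_2 - X_1|).
X_5 = min(X_4, X_1) + 3  [with X_4=0, X_1=3]  = 3

3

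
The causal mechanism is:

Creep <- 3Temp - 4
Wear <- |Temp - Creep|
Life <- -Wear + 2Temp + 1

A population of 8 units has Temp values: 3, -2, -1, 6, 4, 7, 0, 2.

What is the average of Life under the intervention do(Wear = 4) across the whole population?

1.75

do(Wear=4) breaks Wear's dependence on Temp. With Wear=4 fixed, Life across the units is 3, -7, -5, 9, 5, 11, -3, 1, mean 1.75.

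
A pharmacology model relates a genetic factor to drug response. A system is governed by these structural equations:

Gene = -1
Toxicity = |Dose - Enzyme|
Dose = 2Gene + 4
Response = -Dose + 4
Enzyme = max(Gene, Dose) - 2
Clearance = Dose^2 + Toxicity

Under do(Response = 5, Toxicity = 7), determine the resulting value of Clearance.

The joint intervention fixes Response = 5, Toxicity = 7, removing each variable's own equation.
Dose = 2Gene + 4  [with Gene=-1]  = 2
Clearance = Dose^2 + Toxicity  [with Dose=2, Toxicity=7]  = 11

11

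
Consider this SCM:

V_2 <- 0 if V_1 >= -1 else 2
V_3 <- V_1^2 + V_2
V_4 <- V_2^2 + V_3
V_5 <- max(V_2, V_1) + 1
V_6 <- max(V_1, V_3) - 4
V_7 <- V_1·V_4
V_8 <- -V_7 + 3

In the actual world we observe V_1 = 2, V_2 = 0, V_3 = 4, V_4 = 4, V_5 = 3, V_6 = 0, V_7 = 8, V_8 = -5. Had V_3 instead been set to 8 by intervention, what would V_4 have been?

8

The intervention breaks the incoming arrows to V_3: V_3 <- V_1^2 + V_2 no longer applies, and V_3 = 8.
V_2 = 0 if V_1 >= -1 else 2  [with V_1=2]  = 0
V_4 = V_2^2 + V_3  [with V_2=0, V_3=8]  = 8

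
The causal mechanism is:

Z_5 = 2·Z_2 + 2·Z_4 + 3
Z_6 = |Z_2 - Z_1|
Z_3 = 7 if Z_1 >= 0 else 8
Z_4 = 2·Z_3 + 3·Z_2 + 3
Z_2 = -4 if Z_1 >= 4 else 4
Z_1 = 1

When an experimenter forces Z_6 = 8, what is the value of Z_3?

7

do(Z_6=8) replaces the equation Z_6 = |Z_2 - Z_1| with the constant Z_6 = 8.
Z_3 is not downstream of the intervention, so its value is determined by the original equations.
Z_3 = 7 if Z_1 >= 0 else 8  [with Z_1=1]  = 7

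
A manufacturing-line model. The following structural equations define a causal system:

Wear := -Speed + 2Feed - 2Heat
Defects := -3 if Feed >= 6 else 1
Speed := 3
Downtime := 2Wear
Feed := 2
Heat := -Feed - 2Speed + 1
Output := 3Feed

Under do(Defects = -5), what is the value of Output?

6

The intervention breaks the incoming arrows to Defects: Defects := -3 if Feed >= 6 else 1 no longer applies, and Defects = -5.
Since Output is not a descendant of the intervened variable, it is unaffected.
Output = 3Feed  [with Feed=2]  = 6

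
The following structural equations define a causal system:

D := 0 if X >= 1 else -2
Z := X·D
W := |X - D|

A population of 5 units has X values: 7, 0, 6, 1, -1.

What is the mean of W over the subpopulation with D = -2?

E[W|D=-2] averages over only the 2 units with D=-2 (X = 0, -1): W = 2, 1, mean 1.5.

1.5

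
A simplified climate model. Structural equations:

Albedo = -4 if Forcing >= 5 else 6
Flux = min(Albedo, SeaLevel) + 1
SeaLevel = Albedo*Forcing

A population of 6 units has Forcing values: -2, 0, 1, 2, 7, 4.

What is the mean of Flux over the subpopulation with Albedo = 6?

2.2

Conditioning on Albedo=6 selects the 5 unit(s) with Forcing ∈ {-2, 0, 1, 2, 4}. Their Flux values: -11, 1, 7, 7, 7. Mean = 2.2.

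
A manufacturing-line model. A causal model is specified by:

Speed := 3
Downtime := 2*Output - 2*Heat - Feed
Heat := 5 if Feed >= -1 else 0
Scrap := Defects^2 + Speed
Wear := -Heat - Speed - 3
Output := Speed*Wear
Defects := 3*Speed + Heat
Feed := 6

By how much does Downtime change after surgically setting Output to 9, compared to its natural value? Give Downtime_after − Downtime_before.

84

do(Output=9) replaces the equation Output := Speed*Wear with the constant Output = 9.
Heat = 5 if Feed >= -1 else 0  [with Feed=6]  = 5
Downtime = 2*Output - 2*Heat - Feed  [with Output=9, Heat=5, Feed=6]  = 2
Without intervention: Heat = 5 if Feed >= -1 else 0  [with Feed=6]  = 5; Wear = -Heat - Speed - 3  [with Heat=5, Speed=3]  = -11; Output = Speed*Wear  [with Speed=3, Wear=-11]  = -33; Downtime = 2*Output - 2*Heat - Feed  [with Output=-33, Heat=5, Feed=6]  = -82.
Change = 2 − (-82) = 84.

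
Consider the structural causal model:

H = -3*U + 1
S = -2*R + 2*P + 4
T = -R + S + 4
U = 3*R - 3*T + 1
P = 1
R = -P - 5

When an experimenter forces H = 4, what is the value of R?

do(H=4) replaces the equation H = -3*U + 1 with the constant H = 4.
R is not downstream of the intervention, so its value is determined by the original equations.
R = -P - 5  [with P=1]  = -6

-6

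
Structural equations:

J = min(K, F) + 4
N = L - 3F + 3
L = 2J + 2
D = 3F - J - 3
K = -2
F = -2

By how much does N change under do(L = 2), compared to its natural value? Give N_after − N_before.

-4

Intervening sets L = 2 and removes its equation (L = 2J + 2).
N = L - 3F + 3  [with L=2, F=-2]  = 11
Without intervention: J = min(K, F) + 4  [with K=-2, F=-2]  = 2; L = 2J + 2  [with J=2]  = 6; N = L - 3F + 3  [with L=6, F=-2]  = 15.
Change = 11 − 15 = -4.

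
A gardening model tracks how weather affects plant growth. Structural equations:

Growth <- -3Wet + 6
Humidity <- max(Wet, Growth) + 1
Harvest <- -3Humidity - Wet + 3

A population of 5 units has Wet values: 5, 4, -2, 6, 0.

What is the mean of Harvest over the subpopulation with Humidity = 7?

E[Harvest|Humidity=7] averages over only the 2 units with Humidity=7 (Wet = 6, 0): Harvest = -24, -18, mean -21.

-21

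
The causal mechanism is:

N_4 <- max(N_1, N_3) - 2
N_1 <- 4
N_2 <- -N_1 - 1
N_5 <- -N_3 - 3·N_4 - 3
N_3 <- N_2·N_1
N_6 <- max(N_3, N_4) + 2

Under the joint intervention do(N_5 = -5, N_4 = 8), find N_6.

10

Setting N_5 = -5, N_4 = 8 by intervention discards those variables' equations.
N_2 = -N_1 - 1  [with N_1=4]  = -5
N_3 = N_2·N_1  [with N_2=-5, N_1=4]  = -20
N_6 = max(N_3, N_4) + 2  [with N_3=-20, N_4=8]  = 10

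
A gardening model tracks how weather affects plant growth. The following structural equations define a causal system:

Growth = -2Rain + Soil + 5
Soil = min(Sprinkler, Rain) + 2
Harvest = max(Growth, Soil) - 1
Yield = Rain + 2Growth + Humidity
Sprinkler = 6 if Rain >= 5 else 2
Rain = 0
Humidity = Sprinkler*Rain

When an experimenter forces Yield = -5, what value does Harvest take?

6

Intervening sets Yield = -5 and removes its equation (Yield = Rain + 2Growth + Humidity).
No directed path runs from Yield to Harvest, so Harvest keeps its natural value.
Sprinkler = 6 if Rain >= 5 else 2  [with Rain=0]  = 2
Soil = min(Sprinkler, Rain) + 2  [with Sprinkler=2, Rain=0]  = 2
Growth = -2Rain + Soil + 5  [with Rain=0, Soil=2]  = 7
Harvest = max(Growth, Soil) - 1  [with Growth=7, Soil=2]  = 6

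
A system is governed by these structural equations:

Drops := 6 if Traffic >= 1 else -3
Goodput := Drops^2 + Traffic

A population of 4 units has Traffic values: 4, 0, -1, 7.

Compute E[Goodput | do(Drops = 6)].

38.5

The intervention sets Drops=6 in all 4 units regardless of Traffic. Recomputing Goodput per unit gives 40, 36, 35, 43; average 38.5.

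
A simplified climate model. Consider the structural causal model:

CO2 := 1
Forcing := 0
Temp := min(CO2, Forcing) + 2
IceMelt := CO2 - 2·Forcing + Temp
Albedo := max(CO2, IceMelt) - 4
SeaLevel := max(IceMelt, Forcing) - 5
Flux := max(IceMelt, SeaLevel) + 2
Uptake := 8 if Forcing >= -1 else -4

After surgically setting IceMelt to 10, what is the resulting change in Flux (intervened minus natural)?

7

The intervention breaks the incoming arrows to IceMelt: IceMelt := CO2 - 2·Forcing + Temp no longer applies, and IceMelt = 10.
SeaLevel = max(IceMelt, Forcing) - 5  [with IceMelt=10, Forcing=0]  = 5
Flux = max(IceMelt, SeaLevel) + 2  [with IceMelt=10, SeaLevel=5]  = 12
Without intervention: Temp = min(CO2, Forcing) + 2  [with CO2=1, Forcing=0]  = 2; IceMelt = CO2 - 2·Forcing + Temp  [with CO2=1, Forcing=0, Temp=2]  = 3; SeaLevel = max(IceMelt, Forcing) - 5  [with IceMelt=3, Forcing=0]  = -2; Flux = max(IceMelt, SeaLevel) + 2  [with IceMelt=3, SeaLevel=-2]  = 5.
Change = 12 − 5 = 7.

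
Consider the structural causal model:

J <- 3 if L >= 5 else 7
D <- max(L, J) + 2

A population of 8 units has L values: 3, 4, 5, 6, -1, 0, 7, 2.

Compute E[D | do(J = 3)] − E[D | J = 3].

-1.75

Under do(J=3), J's equation is replaced by J=3 for every unit. Per-unit D: 5, 6, 7, 8, 5, 5, 9, 5. Mean = 6.25.
Observing J=3 restricts to units where J's equation naturally yields 3: L ∈ {5, 6, 7}. In that subpopulation D = 7, 8, 9, mean 8.
Difference = 6.25 − 8 = -1.75.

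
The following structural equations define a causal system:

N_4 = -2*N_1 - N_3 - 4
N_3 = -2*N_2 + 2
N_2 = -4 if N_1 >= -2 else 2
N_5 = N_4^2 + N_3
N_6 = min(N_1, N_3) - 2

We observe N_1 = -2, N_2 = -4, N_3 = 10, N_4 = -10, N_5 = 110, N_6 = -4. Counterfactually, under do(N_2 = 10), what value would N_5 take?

306

do(N_2=10) replaces the equation N_2 = -4 if N_1 >= -2 else 2 with the constant N_2 = 10.
N_3 = -2*N_2 + 2  [with N_2=10]  = -18
N_4 = -2*N_1 - N_3 - 4  [with N_1=-2, N_3=-18]  = 18
N_5 = N_4^2 + N_3  [with N_4=18, N_3=-18]  = 306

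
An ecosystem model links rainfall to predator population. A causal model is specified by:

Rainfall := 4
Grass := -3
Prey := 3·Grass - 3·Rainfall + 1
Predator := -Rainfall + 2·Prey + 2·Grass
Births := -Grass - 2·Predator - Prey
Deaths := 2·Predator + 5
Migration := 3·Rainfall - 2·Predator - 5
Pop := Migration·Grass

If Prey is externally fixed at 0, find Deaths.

The intervention breaks the incoming arrows to Prey: Prey := 3·Grass - 3·Rainfall + 1 no longer applies, and Prey = 0.
Predator = -Rainfall + 2·Prey + 2·Grass  [with Rainfall=4, Prey=0, Grass=-3]  = -10
Deaths = 2·Predator + 5  [with Predator=-10]  = -15

-15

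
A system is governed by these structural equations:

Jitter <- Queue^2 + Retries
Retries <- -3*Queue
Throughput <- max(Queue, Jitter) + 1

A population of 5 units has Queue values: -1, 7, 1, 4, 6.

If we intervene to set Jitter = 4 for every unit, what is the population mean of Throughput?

The intervention sets Jitter=4 in all 5 units regardless of Queue. Recomputing Throughput per unit gives 5, 8, 5, 5, 7; average 6.

6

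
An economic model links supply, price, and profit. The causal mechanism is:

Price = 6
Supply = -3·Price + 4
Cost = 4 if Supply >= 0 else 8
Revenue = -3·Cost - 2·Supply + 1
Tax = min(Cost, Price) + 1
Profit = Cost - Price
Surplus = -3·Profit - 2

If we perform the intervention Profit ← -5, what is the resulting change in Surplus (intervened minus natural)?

21

Intervening sets Profit = -5 and removes its equation (Profit = Cost - Price).
Surplus = -3·Profit - 2  [with Profit=-5]  = 13
Without intervention: Supply = -3·Price + 4  [with Price=6]  = -14; Cost = 4 if Supply >= 0 else 8  [with Supply=-14]  = 8; Profit = Cost - Price  [with Cost=8, Price=6]  = 2; Surplus = -3·Profit - 2  [with Profit=2]  = -8.
Change = 13 − (-8) = 21.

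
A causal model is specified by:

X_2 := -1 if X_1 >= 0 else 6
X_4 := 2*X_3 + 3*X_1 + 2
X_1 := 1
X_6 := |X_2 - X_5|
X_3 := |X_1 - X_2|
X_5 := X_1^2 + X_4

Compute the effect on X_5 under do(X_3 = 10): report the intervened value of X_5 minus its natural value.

16

do(X_3=10) replaces the equation X_3 := |X_1 - X_2| with the constant X_3 = 10.
X_4 = 2*X_3 + 3*X_1 + 2  [with X_3=10, X_1=1]  = 25
X_5 = X_1^2 + X_4  [with X_1=1, X_4=25]  = 26
Without intervention: X_2 = -1 if X_1 >= 0 else 6  [with X_1=1]  = -1; X_3 = |X_1 - X_2|  [with X_1=1, X_2=-1]  = 2; X_4 = 2*X_3 + 3*X_1 + 2  [with X_3=2, X_1=1]  = 9; X_5 = X_1^2 + X_4  [with X_1=1, X_4=9]  = 10.
Change = 26 − 10 = 16.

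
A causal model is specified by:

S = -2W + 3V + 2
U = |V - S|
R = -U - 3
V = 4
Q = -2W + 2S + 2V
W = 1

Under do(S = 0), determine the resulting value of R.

-7

The intervention breaks the incoming arrows to S: S = -2W + 3V + 2 no longer applies, and S = 0.
U = |V - S|  [with V=4, S=0]  = 4
R = -U - 3  [with U=4]  = -7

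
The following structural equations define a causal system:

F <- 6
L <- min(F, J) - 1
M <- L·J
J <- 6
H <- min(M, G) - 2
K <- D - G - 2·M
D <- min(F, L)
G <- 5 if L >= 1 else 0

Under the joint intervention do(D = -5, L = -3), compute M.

Under do(D = -5, L = -3), each intervened variable's structural equation is replaced by its fixed value.
M = L·J  [with L=-3, J=6]  = -18

-18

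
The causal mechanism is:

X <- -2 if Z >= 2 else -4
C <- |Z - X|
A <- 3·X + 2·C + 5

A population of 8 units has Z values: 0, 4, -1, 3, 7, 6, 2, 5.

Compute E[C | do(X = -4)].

7.25

Under do(X=-4), X's equation is replaced by X=-4 for every unit. Per-unit C: 4, 8, 3, 7, 11, 10, 6, 9. Mean = 7.25.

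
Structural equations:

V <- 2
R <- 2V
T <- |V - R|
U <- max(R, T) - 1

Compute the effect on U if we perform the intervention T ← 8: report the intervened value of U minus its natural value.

4

The intervention breaks the incoming arrows to T: T <- |V - R| no longer applies, and T = 8.
R = 2V  [with V=2]  = 4
U = max(R, T) - 1  [with R=4, T=8]  = 7
Without intervention: R = 2V  [with V=2]  = 4; T = |V - R|  [with V=2, R=4]  = 2; U = max(R, T) - 1  [with R=4, T=2]  = 3.
Change = 7 − 3 = 4.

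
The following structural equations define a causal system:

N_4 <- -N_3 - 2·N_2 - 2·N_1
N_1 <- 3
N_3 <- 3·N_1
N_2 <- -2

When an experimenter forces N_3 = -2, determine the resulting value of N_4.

0

The intervention breaks the incoming arrows to N_3: N_3 <- 3·N_1 no longer applies, and N_3 = -2.
N_4 = -N_3 - 2·N_2 - 2·N_1  [with N_3=-2, N_2=-2, N_1=3]  = 0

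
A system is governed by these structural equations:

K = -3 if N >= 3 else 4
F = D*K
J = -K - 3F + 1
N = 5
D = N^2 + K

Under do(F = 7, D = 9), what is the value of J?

-17

The joint intervention fixes F = 7, D = 9, removing each variable's own equation.
K = -3 if N >= 3 else 4  [with N=5]  = -3
J = -K - 3F + 1  [with K=-3, F=7]  = -17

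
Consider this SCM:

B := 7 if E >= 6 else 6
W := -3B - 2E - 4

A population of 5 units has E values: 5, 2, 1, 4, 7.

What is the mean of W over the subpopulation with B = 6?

-28

Conditioning on B=6 selects the 4 unit(s) with E ∈ {5, 2, 1, 4}. Their W values: -32, -26, -24, -30. Mean = -28.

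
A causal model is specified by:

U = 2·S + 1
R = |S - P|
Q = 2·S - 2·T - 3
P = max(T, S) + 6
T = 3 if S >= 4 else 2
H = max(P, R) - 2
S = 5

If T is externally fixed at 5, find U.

11

do(T=5) replaces the equation T = 3 if S >= 4 else 2 with the constant T = 5.
Since U is not a descendant of the intervened variable, it is unaffected.
U = 2·S + 1  [with S=5]  = 11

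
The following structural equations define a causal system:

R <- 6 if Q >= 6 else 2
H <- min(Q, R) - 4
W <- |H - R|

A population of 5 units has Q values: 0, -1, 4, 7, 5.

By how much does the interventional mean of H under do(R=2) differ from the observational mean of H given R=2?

0.25

The intervention sets R=2 in all 5 units regardless of Q. Recomputing H per unit gives -4, -5, -2, -2, -2; average -3.
Conditioning on R=2 selects the 4 unit(s) with Q ∈ {0, -1, 4, 5}. Their H values: -4, -5, -2, -2. Mean = -3.25.
Difference = -3 − (-3.25) = 0.25.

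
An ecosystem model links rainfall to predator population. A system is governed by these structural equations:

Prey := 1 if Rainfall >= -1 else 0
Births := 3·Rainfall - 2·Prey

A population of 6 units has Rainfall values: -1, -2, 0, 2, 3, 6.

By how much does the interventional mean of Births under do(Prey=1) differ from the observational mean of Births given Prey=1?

-2

Under do(Prey=1), Prey's equation is replaced by Prey=1 for every unit. Per-unit Births: -5, -8, -2, 4, 7, 16. Mean = 2.
E[Births|Prey=1] averages over only the 5 units with Prey=1 (Rainfall = -1, 0, 2, 3, 6): Births = -5, -2, 4, 7, 16, mean 4.
Difference = 2 − 4 = -2.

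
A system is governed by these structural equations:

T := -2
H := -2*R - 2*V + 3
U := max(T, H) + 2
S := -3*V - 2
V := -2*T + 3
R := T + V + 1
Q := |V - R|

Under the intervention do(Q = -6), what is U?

The intervention breaks the incoming arrows to Q: Q := |V - R| no longer applies, and Q = -6.
Since U is not a descendant of the intervened variable, it is unaffected.
V = -2*T + 3  [with T=-2]  = 7
R = T + V + 1  [with T=-2, V=7]  = 6
H = -2*R - 2*V + 3  [with R=6, V=7]  = -23
U = max(T, H) + 2  [with T=-2, H=-23]  = 0

0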